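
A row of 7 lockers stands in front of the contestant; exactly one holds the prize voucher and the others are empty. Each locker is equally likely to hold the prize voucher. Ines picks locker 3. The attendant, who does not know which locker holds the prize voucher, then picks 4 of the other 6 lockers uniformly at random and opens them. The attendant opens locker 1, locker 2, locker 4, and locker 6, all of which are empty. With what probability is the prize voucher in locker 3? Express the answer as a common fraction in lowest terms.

Because the attendant chose which lockers to open without knowing where the prize voucher is, the choice is independent of the prize location. Learning that none of the 4 opened lockers holds the prize voucher simply rules out those 4 locations and leaves the remaining 3 lockers still equally likely by symmetry.
So P(the prize voucher in locker 3) = 1/3.

1/3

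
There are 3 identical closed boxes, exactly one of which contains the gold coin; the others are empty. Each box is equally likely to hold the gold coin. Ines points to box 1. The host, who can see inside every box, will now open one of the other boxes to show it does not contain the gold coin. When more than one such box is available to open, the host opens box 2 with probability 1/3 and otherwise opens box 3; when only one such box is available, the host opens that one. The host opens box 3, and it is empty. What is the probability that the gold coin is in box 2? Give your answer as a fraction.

3/5

Apply Bayes' rule, conditioning on where the gold coin actually is.
If it is in box 1 (prior 1/3): box 2 is available but not opened, probability 2/3; weight (1/3)·(2/3) = 2/9.
If it is in box 2 (prior 1/3): only box 3 is available, probability 1; weight (1/3)·1 = 1/3.
If it is in box 3 (prior 1/3): the host opened box 3, so this case is ruled out; weight (1/3)·0 = 0.
The weights sum to 5/9.
So P(the gold coin in box 2 | the host opened box 3) = (1/3) / (5/9) = 3/5.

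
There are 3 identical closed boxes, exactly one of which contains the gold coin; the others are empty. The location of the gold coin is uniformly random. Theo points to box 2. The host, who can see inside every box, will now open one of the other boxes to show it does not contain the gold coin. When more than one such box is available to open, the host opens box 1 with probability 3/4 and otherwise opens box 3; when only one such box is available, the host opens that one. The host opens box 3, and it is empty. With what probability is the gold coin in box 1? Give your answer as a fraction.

4/5

Consider each possible location of the gold coin in turn.
If it is in box 1 (prior 1/3): only box 3 is available, probability 1; weight (1/3)·1 = 1/3.
If it is in box 2 (prior 1/3): box 1 is available but not opened, probability 1/4; weight (1/3)·(1/4) = 1/12.
If it is in box 3 (prior 1/3): the host opened box 3, so this case is ruled out; weight (1/3)·0 = 0.
The weights sum to 5/12.
So P(the gold coin in box 1 | the host opened box 3) = (1/3) / (5/12) = 4/5.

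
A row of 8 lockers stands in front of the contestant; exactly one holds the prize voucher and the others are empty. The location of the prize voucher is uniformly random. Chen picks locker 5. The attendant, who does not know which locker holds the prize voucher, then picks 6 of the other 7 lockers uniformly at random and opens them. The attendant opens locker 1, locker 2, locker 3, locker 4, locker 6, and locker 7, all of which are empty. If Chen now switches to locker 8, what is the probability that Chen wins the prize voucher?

1/2

Consider each possible location of the prize voucher in turn.
If it is in any of lockers 1, 2, 3, 4, 6, and 7 (prior 1/8 each): that locker was opened and seen not to hold the prize — ruled out; weight (1/8)·0 = 0 each.
If it is in either of lockers 5 and 8 (prior 1/8 each): the attendant picks exactly this set with probability 1/7 regardless, and none is the prize; weight (1/8)·(1/7) = 1/56 each.
The weights sum to 1/28.
So P(the prize voucher in locker 8 | the attendant opened locker 1, locker 2, locker 3, locker 4, locker 6, and locker 7) = (1/56) / (1/28) = 1/2.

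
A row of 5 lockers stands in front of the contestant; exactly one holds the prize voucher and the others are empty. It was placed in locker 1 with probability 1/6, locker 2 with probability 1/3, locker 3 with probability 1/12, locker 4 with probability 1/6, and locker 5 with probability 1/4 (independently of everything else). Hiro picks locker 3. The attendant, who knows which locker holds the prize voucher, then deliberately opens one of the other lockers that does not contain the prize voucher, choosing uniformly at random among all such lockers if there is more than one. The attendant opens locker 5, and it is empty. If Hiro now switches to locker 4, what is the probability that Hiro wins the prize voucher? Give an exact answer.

Consider each possible location of the prize voucher in turn.
If it is in either of lockers 1 and 4 (prior 1/6 each): the attendant has 3 equally likely choices, so probability 1/3; weight (1/6)·(1/3) = 1/18 each.
If it is in locker 2 (prior 1/3): the attendant has 3 equally likely choices, so probability 1/3; weight (1/3)·(1/3) = 1/9.
If it is in locker 3 (prior 1/12): the attendant has 4 equally likely choices, so probability 1/4; weight (1/12)·(1/4) = 1/48.
If it is in locker 5 (prior 1/4): the attendant opened locker 5, so this case is ruled out; weight (1/4)·0 = 0.
The weights sum to 35/144.
So P(the prize voucher in locker 4 | the attendant opened locker 5) = (1/18) / (35/144) = 8/35.

8/35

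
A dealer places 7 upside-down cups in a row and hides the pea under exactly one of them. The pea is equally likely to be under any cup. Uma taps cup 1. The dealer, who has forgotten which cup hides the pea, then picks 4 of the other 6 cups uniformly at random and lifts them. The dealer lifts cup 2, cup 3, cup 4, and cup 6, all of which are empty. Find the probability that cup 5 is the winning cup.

Apply Bayes' rule, conditioning on where the pea actually is.
If it is under any of cups 1, 5, and 7 (prior 1/7 each): the dealer picks exactly this set with probability 1/15 regardless, and none is the prize; weight (1/7)·(1/15) = 1/105 each.
If it is under any of cups 2, 3, 4, and 6 (prior 1/7 each): that cup was opened and seen not to hold the prize — ruled out; weight (1/7)·0 = 0 each.
The weights sum to 1/35.
So P(the pea under cup 5 | the dealer opened cup 2, cup 3, cup 4, and cup 6) = (1/105) / (1/35) = 1/3.

1/3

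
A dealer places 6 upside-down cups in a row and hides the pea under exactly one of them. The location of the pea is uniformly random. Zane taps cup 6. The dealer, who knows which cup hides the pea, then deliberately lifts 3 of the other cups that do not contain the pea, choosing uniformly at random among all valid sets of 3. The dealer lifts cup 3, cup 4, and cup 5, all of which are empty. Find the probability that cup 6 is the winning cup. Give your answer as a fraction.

1/6

Consider each possible location of the pea in turn.
If it is under either of cups 1 and 2 (prior 1/6 each): the dealer has 4 equally likely choices, so probability 1/4; weight (1/6)·(1/4) = 1/24 each.
If it is under any of cups 3, 4, and 5 (prior 1/6 each): that cup was opened and seen not to hold the prize — ruled out; weight (1/6)·0 = 0 each.
If it is under cup 6 (prior 1/6): the dealer has 10 equally likely choices, so probability 1/10; weight (1/6)·(1/10) = 1/60.
The weights sum to 1/10.
So P(the pea under cup 6 | the dealer opened cup 3, cup 4, and cup 5) = (1/60) / (1/10) = 1/6.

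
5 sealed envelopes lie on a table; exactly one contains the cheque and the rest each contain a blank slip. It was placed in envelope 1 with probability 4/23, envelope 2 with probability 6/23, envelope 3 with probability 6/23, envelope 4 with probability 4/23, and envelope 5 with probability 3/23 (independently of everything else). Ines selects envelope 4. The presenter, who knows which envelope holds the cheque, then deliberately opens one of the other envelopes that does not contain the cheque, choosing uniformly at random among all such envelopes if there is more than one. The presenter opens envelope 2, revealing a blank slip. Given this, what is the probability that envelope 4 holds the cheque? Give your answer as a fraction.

Apply Bayes' rule, conditioning on where the cheque actually is.
If it is in envelope 1 (prior 4/23): the presenter has 3 equally likely choices, so probability 1/3; weight (4/23)·(1/3) = 4/69.
If it is in envelope 2 (prior 6/23): the presenter opened envelope 2, so this case is ruled out; weight (6/23)·0 = 0.
If it is in envelope 3 (prior 6/23): the presenter has 3 equally likely choices, so probability 1/3; weight (6/23)·(1/3) = 2/23.
If it is in envelope 4 (prior 4/23): the presenter has 4 equally likely choices, so probability 1/4; weight (4/23)·(1/4) = 1/23.
If it is in envelope 5 (prior 3/23): the presenter has 3 equally likely choices, so probability 1/3; weight (3/23)·(1/3) = 1/23.
The weights sum to 16/69.
So P(the cheque in envelope 4 | the presenter opened envelope 2) = (1/23) / (16/69) = 3/16.

3/16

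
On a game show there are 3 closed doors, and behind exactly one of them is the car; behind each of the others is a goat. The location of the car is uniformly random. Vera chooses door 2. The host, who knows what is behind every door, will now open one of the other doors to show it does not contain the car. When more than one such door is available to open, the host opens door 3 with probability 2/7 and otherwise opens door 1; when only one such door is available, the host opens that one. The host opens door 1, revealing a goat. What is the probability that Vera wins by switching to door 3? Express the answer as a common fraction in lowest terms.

Consider each possible location of the car in turn.
If it is behind door 1 (prior 1/3): the host opened door 1, so this case is ruled out; weight (1/3)·0 = 0.
If it is behind door 2 (prior 1/3): door 3 is available but not opened, probability 5/7; weight (1/3)·(5/7) = 5/21.
If it is behind door 3 (prior 1/3): only door 1 is available, probability 1; weight (1/3)·1 = 1/3.
The weights sum to 4/7.
So P(the car behind door 3 | the host opened door 1) = (1/3) / (4/7) = 7/12.

7/12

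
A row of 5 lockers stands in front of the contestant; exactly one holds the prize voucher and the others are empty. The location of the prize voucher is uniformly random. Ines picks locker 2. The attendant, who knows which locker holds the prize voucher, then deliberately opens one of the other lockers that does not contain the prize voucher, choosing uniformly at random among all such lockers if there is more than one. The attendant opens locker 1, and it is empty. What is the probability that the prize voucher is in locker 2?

Apply Bayes' rule, conditioning on where the prize voucher actually is.
If it is in locker 1 (prior 1/5): the attendant opened locker 1, so this case is ruled out; weight (1/5)·0 = 0.
If it is in locker 2 (prior 1/5): the attendant has 4 equally likely choices, so probability 1/4; weight (1/5)·(1/4) = 1/20.
If it is in any of lockers 3, 4, and 5 (prior 1/5 each): the attendant has 3 equally likely choices, so probability 1/3; weight (1/5)·(1/3) = 1/15 each.
The weights sum to 1/4.
So P(the prize voucher in locker 2 | the attendant opened locker 1) = (1/20) / (1/4) = 1/5.

1/5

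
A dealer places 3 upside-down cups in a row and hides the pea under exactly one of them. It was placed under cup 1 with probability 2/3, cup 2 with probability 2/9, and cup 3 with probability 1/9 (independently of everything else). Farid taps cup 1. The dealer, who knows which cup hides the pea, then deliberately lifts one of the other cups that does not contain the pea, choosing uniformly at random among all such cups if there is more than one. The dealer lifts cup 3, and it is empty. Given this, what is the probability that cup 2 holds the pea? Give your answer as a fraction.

Apply Bayes' rule, conditioning on where the pea actually is.
If it is under cup 1 (prior 2/3): the dealer has 2 equally likely choices, so probability 1/2; weight (2/3)·(1/2) = 1/3.
If it is under cup 2 (prior 2/9): the dealer has no choice, probability 1; weight (2/9)·1 = 2/9.
If it is under cup 3 (prior 1/9): the dealer opened cup 3, so this case is ruled out; weight (1/9)·0 = 0.
The weights sum to 5/9.
So P(the pea under cup 2 | the dealer opened cup 3) = (2/9) / (5/9) = 2/5.

2/5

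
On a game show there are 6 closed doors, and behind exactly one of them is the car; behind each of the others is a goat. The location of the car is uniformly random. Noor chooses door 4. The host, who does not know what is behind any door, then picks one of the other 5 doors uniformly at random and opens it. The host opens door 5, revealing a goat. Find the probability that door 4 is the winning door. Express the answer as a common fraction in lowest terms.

Consider each possible location of the car in turn.
If it is behind any of doors 1, 2, 3, 4, and 6 (prior 1/6 each): the host picks door 5 with probability 1/5 regardless, and it is not the prize; weight (1/6)·(1/5) = 1/30 each.
If it is behind door 5 (prior 1/6): the host opened door 5, so this case is ruled out; weight (1/6)·0 = 0.
The weights sum to 1/6.
So P(the car behind door 4 | the host opened door 5) = (1/30) / (1/6) = 1/5.

1/5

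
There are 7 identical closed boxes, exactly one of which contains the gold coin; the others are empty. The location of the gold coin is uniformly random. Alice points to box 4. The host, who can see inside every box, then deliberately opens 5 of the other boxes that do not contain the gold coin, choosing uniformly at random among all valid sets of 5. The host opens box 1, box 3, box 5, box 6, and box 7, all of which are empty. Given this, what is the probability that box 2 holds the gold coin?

6/7

Apply Bayes' rule, conditioning on where the gold coin actually is.
If it is in any of boxes 1, 3, 5, 6, and 7 (prior 1/7 each): that box was opened and seen not to hold the prize — ruled out; weight (1/7)·0 = 0 each.
If it is in box 2 (prior 1/7): the host has no choice, probability 1; weight (1/7)·1 = 1/7.
If it is in box 4 (prior 1/7): the host has 6 equally likely choices, so probability 1/6; weight (1/7)·(1/6) = 1/42.
The weights sum to 1/6.
So P(the gold coin in box 2 | the host opened box 1, box 3, box 5, box 6, and box 7) = (1/7) / (1/6) = 6/7.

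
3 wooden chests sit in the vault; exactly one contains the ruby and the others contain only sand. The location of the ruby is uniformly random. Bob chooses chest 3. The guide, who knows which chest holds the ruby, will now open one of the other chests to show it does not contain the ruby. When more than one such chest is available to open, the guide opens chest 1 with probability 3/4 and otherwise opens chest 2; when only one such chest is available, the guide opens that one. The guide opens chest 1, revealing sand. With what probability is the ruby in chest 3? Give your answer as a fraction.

3/7

Condition on the true location of the ruby.
If it is in chest 1 (prior 1/3): the guide opened chest 1, so this case is ruled out; weight (1/3)·0 = 0.
If it is in chest 2 (prior 1/3): only chest 1 is available, probability 1; weight (1/3)·1 = 1/3.
If it is in chest 3 (prior 1/3): chest 1 is available, opened with probability 3/4; weight (1/3)·(3/4) = 1/4.
The weights sum to 7/12.
So P(the ruby in chest 3 | the guide opened chest 1) = (1/4) / (7/12) = 3/7.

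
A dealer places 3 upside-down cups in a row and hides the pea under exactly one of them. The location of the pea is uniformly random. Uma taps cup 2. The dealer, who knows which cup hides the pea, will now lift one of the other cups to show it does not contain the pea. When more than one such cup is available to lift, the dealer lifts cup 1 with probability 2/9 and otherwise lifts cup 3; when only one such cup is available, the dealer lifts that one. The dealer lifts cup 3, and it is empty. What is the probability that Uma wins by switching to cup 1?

Condition on the true location of the pea.
If it is under cup 1 (prior 1/3): only cup 3 is available, probability 1; weight (1/3)·1 = 1/3.
If it is under cup 2 (prior 1/3): cup 1 is available but not opened, probability 7/9; weight (1/3)·(7/9) = 7/27.
If it is under cup 3 (prior 1/3): the dealer opened cup 3, so this case is ruled out; weight (1/3)·0 = 0.
The weights sum to 16/27.
So P(the pea under cup 1 | the dealer opened cup 3) = (1/3) / (16/27) = 9/16.

9/16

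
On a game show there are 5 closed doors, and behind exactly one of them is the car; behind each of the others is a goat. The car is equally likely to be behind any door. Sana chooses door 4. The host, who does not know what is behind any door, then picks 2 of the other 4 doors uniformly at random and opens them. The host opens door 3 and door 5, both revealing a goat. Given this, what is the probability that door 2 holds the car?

Condition on the true location of the car.
If it is behind any of doors 1, 2, and 4 (prior 1/5 each): the host picks exactly this set with probability 1/6 regardless, and none is the prize; weight (1/5)·(1/6) = 1/30 each.
If it is behind either of doors 3 and 5 (prior 1/5 each): that door was opened and seen not to hold the prize — ruled out; weight (1/5)·0 = 0 each.
The weights sum to 1/10.
So P(the car behind door 2 | the host opened door 3 and door 5) = (1/30) / (1/10) = 1/3.

1/3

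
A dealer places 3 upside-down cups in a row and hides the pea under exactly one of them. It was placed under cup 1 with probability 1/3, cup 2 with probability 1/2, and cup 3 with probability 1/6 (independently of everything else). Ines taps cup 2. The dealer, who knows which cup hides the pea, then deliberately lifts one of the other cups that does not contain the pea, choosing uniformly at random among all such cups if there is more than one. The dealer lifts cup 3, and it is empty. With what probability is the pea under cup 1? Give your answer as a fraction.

4/7

Apply Bayes' rule, conditioning on where the pea actually is.
If it is under cup 1 (prior 1/3): the dealer has no choice, probability 1; weight (1/3)·1 = 1/3.
If it is under cup 2 (prior 1/2): the dealer has 2 equally likely choices, so probability 1/2; weight (1/2)·(1/2) = 1/4.
If it is under cup 3 (prior 1/6): the dealer opened cup 3, so this case is ruled out; weight (1/6)·0 = 0.
The weights sum to 7/12.
So P(the pea under cup 1 | the dealer opened cup 3) = (1/3) / (7/12) = 4/7.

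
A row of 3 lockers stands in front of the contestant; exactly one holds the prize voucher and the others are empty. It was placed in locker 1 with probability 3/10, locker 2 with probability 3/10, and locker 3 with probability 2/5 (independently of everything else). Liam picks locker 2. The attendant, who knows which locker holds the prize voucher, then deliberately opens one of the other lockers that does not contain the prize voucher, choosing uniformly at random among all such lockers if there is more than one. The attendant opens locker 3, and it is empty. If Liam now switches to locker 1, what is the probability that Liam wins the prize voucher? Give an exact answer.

2/3

Consider each possible location of the prize voucher in turn.
If it is in locker 1 (prior 3/10): the attendant has no choice, probability 1; weight (3/10)·1 = 3/10.
If it is in locker 2 (prior 3/10): the attendant has 2 equally likely choices, so probability 1/2; weight (3/10)·(1/2) = 3/20.
If it is in locker 3 (prior 2/5): the attendant opened locker 3, so this case is ruled out; weight (2/5)·0 = 0.
The weights sum to 9/20.
So P(the prize voucher in locker 1 | the attendant opened locker 3) = (3/10) / (9/20) = 2/3.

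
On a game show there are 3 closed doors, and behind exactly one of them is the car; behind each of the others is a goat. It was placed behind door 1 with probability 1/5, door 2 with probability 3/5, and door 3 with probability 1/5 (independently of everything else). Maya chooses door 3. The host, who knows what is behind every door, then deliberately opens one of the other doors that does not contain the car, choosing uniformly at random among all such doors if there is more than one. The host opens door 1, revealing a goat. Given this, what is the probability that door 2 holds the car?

Condition on the true location of the car.
If it is behind door 1 (prior 1/5): the host opened door 1, so this case is ruled out; weight (1/5)·0 = 0.
If it is behind door 2 (prior 3/5): the host has no choice, probability 1; weight (3/5)·1 = 3/5.
If it is behind door 3 (prior 1/5): the host has 2 equally likely choices, so probability 1/2; weight (1/5)·(1/2) = 1/10.
The weights sum to 7/10.
So P(the car behind door 2 | the host opened door 1) = (3/5) / (7/10) = 6/7.

6/7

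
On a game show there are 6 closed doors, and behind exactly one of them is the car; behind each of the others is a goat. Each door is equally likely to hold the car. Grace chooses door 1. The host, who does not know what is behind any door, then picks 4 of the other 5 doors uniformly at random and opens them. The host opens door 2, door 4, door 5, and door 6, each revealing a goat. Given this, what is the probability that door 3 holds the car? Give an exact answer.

Condition on the true location of the car.
If it is behind either of doors 1 and 3 (prior 1/6 each): the host picks exactly this set with probability 1/5 regardless, and none is the prize; weight (1/6)·(1/5) = 1/30 each.
If it is behind any of doors 2, 4, 5, and 6 (prior 1/6 each): that door was opened and seen not to hold the prize — ruled out; weight (1/6)·0 = 0 each.
The weights sum to 1/15.
So P(the car behind door 3 | the host opened door 2, door 4, door 5, and door 6) = (1/30) / (1/15) = 1/2.

1/2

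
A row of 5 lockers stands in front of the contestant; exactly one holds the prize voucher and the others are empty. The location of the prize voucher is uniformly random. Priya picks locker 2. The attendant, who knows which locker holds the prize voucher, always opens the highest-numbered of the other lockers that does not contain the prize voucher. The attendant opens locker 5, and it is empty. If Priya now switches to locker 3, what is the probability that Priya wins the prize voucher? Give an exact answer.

Apply Bayes' rule, conditioning on where the prize voucher actually is.
If it is in any of lockers 1, 2, 3, and 4 (prior 1/5 each): locker 5 is the highest-numbered option available, probability 1; weight (1/5)·1 = 1/5 each.
If it is in locker 5 (prior 1/5): the attendant opened locker 5, so this case is ruled out; weight (1/5)·0 = 0.
The weights sum to 4/5.
So P(the prize voucher in locker 3 | the attendant opened locker 5) = (1/5) / (4/5) = 1/4.

1/4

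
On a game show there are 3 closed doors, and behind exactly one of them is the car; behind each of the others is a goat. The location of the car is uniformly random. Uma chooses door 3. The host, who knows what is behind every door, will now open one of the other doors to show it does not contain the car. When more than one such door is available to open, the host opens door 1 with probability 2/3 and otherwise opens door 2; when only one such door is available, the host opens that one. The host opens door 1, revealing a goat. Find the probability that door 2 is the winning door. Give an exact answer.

Condition on the true location of the car.
If it is behind door 1 (prior 1/3): the host opened door 1, so this case is ruled out; weight (1/3)·0 = 0.
If it is behind door 2 (prior 1/3): only door 1 is available, probability 1; weight (1/3)·1 = 1/3.
If it is behind door 3 (prior 1/3): door 1 is available, opened with probability 2/3; weight (1/3)·(2/3) = 2/9.
The weights sum to 5/9.
So P(the car behind door 2 | the host opened door 1) = (1/3) / (5/9) = 3/5.

3/5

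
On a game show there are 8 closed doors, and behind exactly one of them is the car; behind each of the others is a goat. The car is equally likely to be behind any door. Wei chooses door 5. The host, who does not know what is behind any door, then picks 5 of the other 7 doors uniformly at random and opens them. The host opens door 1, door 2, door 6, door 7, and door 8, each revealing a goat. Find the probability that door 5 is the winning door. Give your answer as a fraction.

1/3

Because the host chose which doors to open without knowing where the car is, the choice is independent of the prize location. Learning that none of the 5 opened doors holds the car simply rules out those 5 locations and leaves the remaining 3 doors still equally likely by symmetry.
So P(the car behind door 5) = 1/3.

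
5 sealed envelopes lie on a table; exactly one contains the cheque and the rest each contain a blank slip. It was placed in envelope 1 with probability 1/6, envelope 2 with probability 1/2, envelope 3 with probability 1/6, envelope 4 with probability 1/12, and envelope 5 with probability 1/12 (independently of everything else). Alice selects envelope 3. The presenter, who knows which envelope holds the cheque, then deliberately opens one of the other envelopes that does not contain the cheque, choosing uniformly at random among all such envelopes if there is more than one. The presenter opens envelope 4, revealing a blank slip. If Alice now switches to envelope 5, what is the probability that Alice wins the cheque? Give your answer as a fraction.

2/21

Condition on the true location of the cheque.
If it is in envelope 1 (prior 1/6): the presenter has 3 equally likely choices, so probability 1/3; weight (1/6)·(1/3) = 1/18.
If it is in envelope 2 (prior 1/2): the presenter has 3 equally likely choices, so probability 1/3; weight (1/2)·(1/3) = 1/6.
If it is in envelope 3 (prior 1/6): the presenter has 4 equally likely choices, so probability 1/4; weight (1/6)·(1/4) = 1/24.
If it is in envelope 4 (prior 1/12): the presenter opened envelope 4, so this case is ruled out; weight (1/12)·0 = 0.
If it is in envelope 5 (prior 1/12): the presenter has 3 equally likely choices, so probability 1/3; weight (1/12)·(1/3) = 1/36.
The weights sum to 7/24.
So P(the cheque in envelope 5 | the presenter opened envelope 4) = (1/36) / (7/24) = 2/21.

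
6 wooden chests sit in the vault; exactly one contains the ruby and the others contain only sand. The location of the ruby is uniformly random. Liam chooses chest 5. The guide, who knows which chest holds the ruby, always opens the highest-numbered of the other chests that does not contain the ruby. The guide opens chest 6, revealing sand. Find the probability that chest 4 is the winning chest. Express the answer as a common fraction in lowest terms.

1/5

Condition on the true location of the ruby.
If it is in any of chests 1, 2, 3, 4, and 5 (prior 1/6 each): chest 6 is the highest-numbered option available, probability 1; weight (1/6)·1 = 1/6 each.
If it is in chest 6 (prior 1/6): the guide opened chest 6, so this case is ruled out; weight (1/6)·0 = 0.
The weights sum to 5/6.
So P(the ruby in chest 4 | the guide opened chest 6) = (1/6) / (5/6) = 1/5.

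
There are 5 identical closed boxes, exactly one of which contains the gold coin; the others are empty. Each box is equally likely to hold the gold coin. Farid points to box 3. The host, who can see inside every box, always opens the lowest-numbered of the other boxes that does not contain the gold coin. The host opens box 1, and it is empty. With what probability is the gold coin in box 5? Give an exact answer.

1/4

Apply Bayes' rule, conditioning on where the gold coin actually is.
If it is in box 1 (prior 1/5): the host opened box 1, so this case is ruled out; weight (1/5)·0 = 0.
If it is in any of boxes 2, 3, 4, and 5 (prior 1/5 each): box 1 is the lowest-numbered option available, probability 1; weight (1/5)·1 = 1/5 each.
The weights sum to 4/5.
So P(the gold coin in box 5 | the host opened box 1) = (1/5) / (4/5) = 1/4.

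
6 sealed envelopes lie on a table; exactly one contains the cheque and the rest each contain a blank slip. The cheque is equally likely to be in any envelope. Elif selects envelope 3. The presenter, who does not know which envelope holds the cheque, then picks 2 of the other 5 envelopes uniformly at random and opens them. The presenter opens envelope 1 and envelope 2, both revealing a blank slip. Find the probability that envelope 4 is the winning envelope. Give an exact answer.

1/4

Because the presenter chose which envelopes to open without knowing where the cheque is, the choice is independent of the prize location. Learning that none of the 2 opened envelopes holds the cheque simply rules out those 2 locations and leaves the remaining 4 envelopes still equally likely by symmetry.
So P(the cheque in envelope 4) = 1/4.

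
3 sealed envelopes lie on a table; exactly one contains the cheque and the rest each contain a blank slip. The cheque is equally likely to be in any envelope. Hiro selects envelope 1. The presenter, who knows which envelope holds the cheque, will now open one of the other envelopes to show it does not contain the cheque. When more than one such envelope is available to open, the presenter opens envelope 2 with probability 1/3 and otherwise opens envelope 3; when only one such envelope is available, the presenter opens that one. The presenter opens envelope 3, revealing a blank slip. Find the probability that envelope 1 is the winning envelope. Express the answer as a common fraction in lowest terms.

Apply Bayes' rule, conditioning on where the cheque actually is.
If it is in envelope 1 (prior 1/3): envelope 2 is available but not opened, probability 2/3; weight (1/3)·(2/3) = 2/9.
If it is in envelope 2 (prior 1/3): only envelope 3 is available, probability 1; weight (1/3)·1 = 1/3.
If it is in envelope 3 (prior 1/3): the presenter opened envelope 3, so this case is ruled out; weight (1/3)·0 = 0.
The weights sum to 5/9.
So P(the cheque in envelope 1 | the presenter opened envelope 3) = (2/9) / (5/9) = 2/5.

2/5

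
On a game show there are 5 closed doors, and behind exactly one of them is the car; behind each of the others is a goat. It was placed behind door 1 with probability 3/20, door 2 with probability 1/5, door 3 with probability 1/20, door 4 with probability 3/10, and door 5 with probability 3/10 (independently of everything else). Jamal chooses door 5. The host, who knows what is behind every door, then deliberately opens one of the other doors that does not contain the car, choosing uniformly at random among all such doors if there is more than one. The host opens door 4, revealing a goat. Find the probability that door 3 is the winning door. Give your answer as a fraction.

Condition on the true location of the car.
If it is behind door 1 (prior 3/20): the host has 3 equally likely choices, so probability 1/3; weight (3/20)·(1/3) = 1/20.
If it is behind door 2 (prior 1/5): the host has 3 equally likely choices, so probability 1/3; weight (1/5)·(1/3) = 1/15.
If it is behind door 3 (prior 1/20): the host has 3 equally likely choices, so probability 1/3; weight (1/20)·(1/3) = 1/60.
If it is behind door 4 (prior 3/10): the host opened door 4, so this case is ruled out; weight (3/10)·0 = 0.
If it is behind door 5 (prior 3/10): the host has 4 equally likely choices, so probability 1/4; weight (3/10)·(1/4) = 3/40.
The weights sum to 5/24.
So P(the car behind door 3 | the host opened door 4) = (1/60) / (5/24) = 2/25.

2/25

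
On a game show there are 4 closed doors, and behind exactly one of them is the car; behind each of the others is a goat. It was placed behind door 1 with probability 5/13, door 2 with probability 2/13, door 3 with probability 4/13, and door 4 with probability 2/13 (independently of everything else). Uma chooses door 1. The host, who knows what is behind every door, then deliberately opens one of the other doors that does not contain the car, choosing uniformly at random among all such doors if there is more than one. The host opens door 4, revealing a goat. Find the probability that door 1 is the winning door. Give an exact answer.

5/14

Consider each possible location of the car in turn.
If it is behind door 1 (prior 5/13): the host has 3 equally likely choices, so probability 1/3; weight (5/13)·(1/3) = 5/39.
If it is behind door 2 (prior 2/13): the host has 2 equally likely choices, so probability 1/2; weight (2/13)·(1/2) = 1/13.
If it is behind door 3 (prior 4/13): the host has 2 equally likely choices, so probability 1/2; weight (4/13)·(1/2) = 2/13.
If it is behind door 4 (prior 2/13): the host opened door 4, so this case is ruled out; weight (2/13)·0 = 0.
The weights sum to 14/39.
So P(the car behind door 1 | the host opened door 4) = (5/39) / (14/39) = 5/14.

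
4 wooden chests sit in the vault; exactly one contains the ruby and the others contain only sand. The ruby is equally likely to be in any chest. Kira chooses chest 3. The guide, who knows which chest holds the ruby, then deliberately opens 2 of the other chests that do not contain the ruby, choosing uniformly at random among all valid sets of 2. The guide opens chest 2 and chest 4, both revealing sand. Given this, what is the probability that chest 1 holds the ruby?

3/4

Condition on the true location of the ruby.
If it is in chest 1 (prior 1/4): the guide has no choice, probability 1; weight (1/4)·1 = 1/4.
If it is in either of chests 2 and 4 (prior 1/4 each): that chest was opened and seen not to hold the prize — ruled out; weight (1/4)·0 = 0 each.
If it is in chest 3 (prior 1/4): the guide has 3 equally likely choices, so probability 1/3; weight (1/4)·(1/3) = 1/12.
The weights sum to 1/3.
So P(the ruby in chest 1 | the guide opened chest 2 and chest 4) = (1/4) / (1/3) = 3/4.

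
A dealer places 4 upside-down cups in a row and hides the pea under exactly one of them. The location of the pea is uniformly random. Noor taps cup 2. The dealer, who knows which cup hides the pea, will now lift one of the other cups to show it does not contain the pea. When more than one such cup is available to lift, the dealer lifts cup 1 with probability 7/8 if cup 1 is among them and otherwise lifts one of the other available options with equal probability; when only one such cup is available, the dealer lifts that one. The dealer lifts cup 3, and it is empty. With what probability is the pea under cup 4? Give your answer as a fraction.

Consider each possible location of the pea in turn.
If it is under cup 1 (prior 1/4): cup 1 holds the prize so is unavailable; the dealer chooses uniformly among the 2 others, probability 1/2; weight (1/4)·(1/2) = 1/8.
If it is under cup 2 (prior 1/4): cup 1 is available but not opened; cup 3 gets probability (1 − 7/8)/2 = 1/16; weight (1/4)·(1/16) = 1/64.
If it is under cup 3 (prior 1/4): the dealer opened cup 3, so this case is ruled out; weight (1/4)·0 = 0.
If it is under cup 4 (prior 1/4): cup 1 is available but not opened, probability 1/8; weight (1/4)·(1/8) = 1/32.
The weights sum to 11/64.
So P(the pea under cup 4 | the dealer opened cup 3) = (1/32) / (11/64) = 2/11.

2/11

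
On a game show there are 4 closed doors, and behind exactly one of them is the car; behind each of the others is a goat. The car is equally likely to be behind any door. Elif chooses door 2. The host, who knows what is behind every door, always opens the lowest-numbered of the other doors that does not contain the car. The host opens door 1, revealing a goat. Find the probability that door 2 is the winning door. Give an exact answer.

1/3

Consider each possible location of the car in turn.
If it is behind door 1 (prior 1/4): the host opened door 1, so this case is ruled out; weight (1/4)·0 = 0.
If it is behind any of doors 2, 3, and 4 (prior 1/4 each): door 1 is the lowest-numbered option available, probability 1; weight (1/4)·1 = 1/4 each.
The weights sum to 3/4.
So P(the car behind door 2 | the host opened door 1) = (1/4) / (3/4) = 1/3.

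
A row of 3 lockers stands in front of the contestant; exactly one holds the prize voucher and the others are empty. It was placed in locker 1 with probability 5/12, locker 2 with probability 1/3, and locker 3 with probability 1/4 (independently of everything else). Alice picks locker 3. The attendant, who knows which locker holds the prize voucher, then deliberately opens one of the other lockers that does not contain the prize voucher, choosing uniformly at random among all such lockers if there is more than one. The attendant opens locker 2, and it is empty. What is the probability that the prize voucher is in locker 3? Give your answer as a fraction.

3/13

Condition on the true location of the prize voucher.
If it is in locker 1 (prior 5/12): the attendant has no choice, probability 1; weight (5/12)·1 = 5/12.
If it is in locker 2 (prior 1/3): the attendant opened locker 2, so this case is ruled out; weight (1/3)·0 = 0.
If it is in locker 3 (prior 1/4): the attendant has 2 equally likely choices, so probability 1/2; weight (1/4)·(1/2) = 1/8.
The weights sum to 13/24.
So P(the prize voucher in locker 3 | the attendant opened locker 2) = (1/8) / (13/24) = 3/13.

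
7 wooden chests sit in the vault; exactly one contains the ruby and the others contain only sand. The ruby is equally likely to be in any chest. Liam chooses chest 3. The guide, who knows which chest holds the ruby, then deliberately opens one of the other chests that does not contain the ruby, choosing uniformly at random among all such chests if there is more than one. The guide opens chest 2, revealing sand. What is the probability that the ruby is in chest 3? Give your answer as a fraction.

Apply Bayes' rule, conditioning on where the ruby actually is.
If it is in any of chests 1, 4, 5, 6, and 7 (prior 1/7 each): the guide has 5 equally likely choices, so probability 1/5; weight (1/7)·(1/5) = 1/35 each.
If it is in chest 2 (prior 1/7): the guide opened chest 2, so this case is ruled out; weight (1/7)·0 = 0.
If it is in chest 3 (prior 1/7): the guide has 6 equally likely choices, so probability 1/6; weight (1/7)·(1/6) = 1/42.
The weights sum to 1/6.
So P(the ruby in chest 3 | the guide opened chest 2) = (1/42) / (1/6) = 1/7.

1/7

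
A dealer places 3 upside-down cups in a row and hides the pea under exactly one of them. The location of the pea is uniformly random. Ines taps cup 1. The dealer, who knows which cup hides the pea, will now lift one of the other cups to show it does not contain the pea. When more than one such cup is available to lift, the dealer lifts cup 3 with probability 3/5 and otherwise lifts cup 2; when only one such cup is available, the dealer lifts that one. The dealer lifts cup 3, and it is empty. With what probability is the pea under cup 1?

3/8

Consider each possible location of the pea in turn.
If it is under cup 1 (prior 1/3): cup 3 is available, opened with probability 3/5; weight (1/3)·(3/5) = 1/5.
If it is under cup 2 (prior 1/3): only cup 3 is available, probability 1; weight (1/3)·1 = 1/3.
If it is under cup 3 (prior 1/3): the dealer opened cup 3, so this case is ruled out; weight (1/3)·0 = 0.
The weights sum to 8/15.
So P(the pea under cup 1 | the dealer opened cup 3) = (1/5) / (8/15) = 3/8.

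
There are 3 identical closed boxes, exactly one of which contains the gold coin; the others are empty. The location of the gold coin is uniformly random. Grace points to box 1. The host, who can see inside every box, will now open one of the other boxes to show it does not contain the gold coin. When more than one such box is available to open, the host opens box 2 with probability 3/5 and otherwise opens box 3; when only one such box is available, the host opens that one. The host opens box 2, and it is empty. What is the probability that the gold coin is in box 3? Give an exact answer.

Apply Bayes' rule, conditioning on where the gold coin actually is.
If it is in box 1 (prior 1/3): box 2 is available, opened with probability 3/5; weight (1/3)·(3/5) = 1/5.
If it is in box 2 (prior 1/3): the host opened box 2, so this case is ruled out; weight (1/3)·0 = 0.
If it is in box 3 (prior 1/3): only box 2 is available, probability 1; weight (1/3)·1 = 1/3.
The weights sum to 8/15.
So P(the gold coin in box 3 | the host opened box 2) = (1/3) / (8/15) = 5/8.

5/8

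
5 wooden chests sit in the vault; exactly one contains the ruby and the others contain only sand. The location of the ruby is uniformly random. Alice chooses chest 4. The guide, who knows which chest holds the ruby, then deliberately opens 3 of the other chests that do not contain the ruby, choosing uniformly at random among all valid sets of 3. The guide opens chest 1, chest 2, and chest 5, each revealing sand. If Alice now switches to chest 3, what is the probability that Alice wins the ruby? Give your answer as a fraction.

4/5

Condition on the true location of the ruby.
If it is in any of chests 1, 2, and 5 (prior 1/5 each): that chest was opened and seen not to hold the prize — ruled out; weight (1/5)·0 = 0 each.
If it is in chest 3 (prior 1/5): the guide has no choice, probability 1; weight (1/5)·1 = 1/5.
If it is in chest 4 (prior 1/5): the guide has 4 equally likely choices, so probability 1/4; weight (1/5)·(1/4) = 1/20.
The weights sum to 1/4.
So P(the ruby in chest 3 | the guide opened chest 1, chest 2, and chest 5) = (1/5) / (1/4) = 4/5.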